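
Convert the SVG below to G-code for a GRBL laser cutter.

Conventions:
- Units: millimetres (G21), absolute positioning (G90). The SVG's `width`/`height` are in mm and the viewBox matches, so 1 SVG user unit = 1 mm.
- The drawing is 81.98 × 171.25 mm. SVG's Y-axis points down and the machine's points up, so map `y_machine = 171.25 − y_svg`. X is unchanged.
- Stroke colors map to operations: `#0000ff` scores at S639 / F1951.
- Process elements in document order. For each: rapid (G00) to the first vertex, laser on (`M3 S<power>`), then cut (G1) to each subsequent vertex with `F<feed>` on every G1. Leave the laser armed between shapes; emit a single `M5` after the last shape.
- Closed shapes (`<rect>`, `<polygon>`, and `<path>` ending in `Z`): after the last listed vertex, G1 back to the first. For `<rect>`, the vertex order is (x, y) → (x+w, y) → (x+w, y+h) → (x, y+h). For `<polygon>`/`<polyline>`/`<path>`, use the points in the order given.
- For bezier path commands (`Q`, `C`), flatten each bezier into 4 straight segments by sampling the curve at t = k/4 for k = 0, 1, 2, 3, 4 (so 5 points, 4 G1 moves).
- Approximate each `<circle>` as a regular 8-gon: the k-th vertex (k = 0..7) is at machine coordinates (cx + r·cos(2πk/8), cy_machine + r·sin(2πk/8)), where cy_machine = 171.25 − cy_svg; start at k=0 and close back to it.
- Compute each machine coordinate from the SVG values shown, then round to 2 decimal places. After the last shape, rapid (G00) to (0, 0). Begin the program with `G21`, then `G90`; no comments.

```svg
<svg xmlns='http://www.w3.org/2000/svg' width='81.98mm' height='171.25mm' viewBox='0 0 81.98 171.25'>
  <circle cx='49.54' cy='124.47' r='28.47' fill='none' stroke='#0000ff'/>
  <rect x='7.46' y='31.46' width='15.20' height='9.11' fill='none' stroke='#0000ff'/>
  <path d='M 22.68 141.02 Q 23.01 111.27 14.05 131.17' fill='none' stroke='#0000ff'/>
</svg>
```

viewBox `0 0 81.98 171.25` with mm width/height → 1 unit = 1 mm. Flip: y_m = 171.25 − y_svg.

**Shape 1** — `<circle>` circle, stroke `#0000ff` → score (S639, F1951). Machine vertices: (78.01,46.78) → (69.67,66.91) → (49.54,75.25) → (29.41,66.91) → (21.07,46.78) → (29.41,26.65) → (49.54,18.31) → (69.67,26.65) → (78.01,46.78). Closed: final G1 returns to the first vertex.

**Shape 2** — `<rect>` rectangle, stroke `#0000ff` → score (S639, F1951). Machine vertices: (7.46,139.79) → (22.66,139.79) → (22.66,130.68) → (7.46,130.68) → (7.46,139.79). Closed: final G1 returns to the first vertex.

**Shape 3** — `<path>` quadratic bezier, stroke `#0000ff` → score (S639, F1951). Control points (SVG): P0=(22.68,141.02), P1=(23.01,111.27), P2=(14.05,131.17); sampled at t=k/4. Machine vertices: (22.68,30.23) → (22.26,42.00) → (20.69,47.57) → (17.95,46.93) → (14.05,40.08). Open path.

G21
G90
G00 X78.01 Y46.78
M3 S639
G1 X69.67 Y66.91 F1951
G1 X49.54 Y75.25 F1951
G1 X29.41 Y66.91 F1951
G1 X21.07 Y46.78 F1951
G1 X29.41 Y26.65 F1951
G1 X49.54 Y18.31 F1951
G1 X69.67 Y26.65 F1951
G1 X78.01 Y46.78 F1951
G00 X7.46 Y139.79
M3 S639
G1 X22.66 Y139.79 F1951
G1 X22.66 Y130.68 F1951
G1 X7.46 Y130.68 F1951
G1 X7.46 Y139.79 F1951
G00 X22.68 Y30.23
M3 S639
G1 X22.26 Y42.00 F1951
G1 X20.69 Y47.57 F1951
G1 X17.95 Y46.93 F1951
G1 X14.05 Y40.08 F1951
M5
G00 X0.00 Y0.00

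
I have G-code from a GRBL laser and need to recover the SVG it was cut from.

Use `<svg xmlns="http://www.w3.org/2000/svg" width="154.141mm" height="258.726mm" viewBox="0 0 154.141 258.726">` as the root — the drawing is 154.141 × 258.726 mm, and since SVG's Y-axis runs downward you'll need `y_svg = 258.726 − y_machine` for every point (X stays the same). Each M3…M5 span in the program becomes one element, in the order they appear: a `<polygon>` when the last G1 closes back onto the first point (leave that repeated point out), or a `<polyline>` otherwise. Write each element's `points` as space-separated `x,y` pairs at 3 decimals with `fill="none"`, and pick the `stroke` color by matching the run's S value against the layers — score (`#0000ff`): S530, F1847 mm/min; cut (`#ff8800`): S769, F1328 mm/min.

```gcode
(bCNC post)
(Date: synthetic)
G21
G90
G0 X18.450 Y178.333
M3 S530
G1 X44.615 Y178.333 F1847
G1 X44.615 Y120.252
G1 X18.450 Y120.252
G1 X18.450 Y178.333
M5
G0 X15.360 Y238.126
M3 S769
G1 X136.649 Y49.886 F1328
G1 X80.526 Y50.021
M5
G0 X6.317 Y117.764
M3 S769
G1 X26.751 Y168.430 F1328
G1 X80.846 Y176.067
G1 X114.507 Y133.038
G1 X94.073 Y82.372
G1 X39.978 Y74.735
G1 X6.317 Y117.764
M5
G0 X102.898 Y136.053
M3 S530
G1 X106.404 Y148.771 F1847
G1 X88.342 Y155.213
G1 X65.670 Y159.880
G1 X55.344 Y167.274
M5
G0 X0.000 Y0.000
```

<svg xmlns="http://www.w3.org/2000/svg" width="154.141mm" height="258.726mm" viewBox="0 0 154.141 258.726">
  <polygon points="18.450,80.393 44.615,80.393 44.615,138.474 18.450,138.474" fill="none" stroke="#0000ff"/>
  <polyline points="15.360,20.600 136.649,208.840 80.526,208.705" fill="none" stroke="#ff8800"/>
  <polygon points="6.317,140.962 26.751,90.296 80.846,82.659 114.507,125.688 94.073,176.354 39.978,183.991" fill="none" stroke="#ff8800"/>
  <polyline points="102.898,122.673 106.404,109.955 88.342,103.513 65.670,98.846 55.344,91.452" fill="none" stroke="#0000ff"/>
</svg>

y_svg = 258.726 − y_m.

[1] S530→`#0000ff` (score); closed run; points: 18.450,80.393 44.615,80.393 44.615,138.474 18.450,138.474

[2] S769→`#ff8800` (cut); open run; points: 15.360,20.600 136.649,208.840 80.526,208.705

[3] S769→`#ff8800` (cut); closed run; points: 6.317,140.962 26.751,90.296 80.846,82.659 114.507,125.688 94.073,176.354 39.978,183.991

[4] S530→`#0000ff` (score); open run; points: 102.898,122.673 106.404,109.955 88.342,103.513 65.670,98.846 55.344,91.452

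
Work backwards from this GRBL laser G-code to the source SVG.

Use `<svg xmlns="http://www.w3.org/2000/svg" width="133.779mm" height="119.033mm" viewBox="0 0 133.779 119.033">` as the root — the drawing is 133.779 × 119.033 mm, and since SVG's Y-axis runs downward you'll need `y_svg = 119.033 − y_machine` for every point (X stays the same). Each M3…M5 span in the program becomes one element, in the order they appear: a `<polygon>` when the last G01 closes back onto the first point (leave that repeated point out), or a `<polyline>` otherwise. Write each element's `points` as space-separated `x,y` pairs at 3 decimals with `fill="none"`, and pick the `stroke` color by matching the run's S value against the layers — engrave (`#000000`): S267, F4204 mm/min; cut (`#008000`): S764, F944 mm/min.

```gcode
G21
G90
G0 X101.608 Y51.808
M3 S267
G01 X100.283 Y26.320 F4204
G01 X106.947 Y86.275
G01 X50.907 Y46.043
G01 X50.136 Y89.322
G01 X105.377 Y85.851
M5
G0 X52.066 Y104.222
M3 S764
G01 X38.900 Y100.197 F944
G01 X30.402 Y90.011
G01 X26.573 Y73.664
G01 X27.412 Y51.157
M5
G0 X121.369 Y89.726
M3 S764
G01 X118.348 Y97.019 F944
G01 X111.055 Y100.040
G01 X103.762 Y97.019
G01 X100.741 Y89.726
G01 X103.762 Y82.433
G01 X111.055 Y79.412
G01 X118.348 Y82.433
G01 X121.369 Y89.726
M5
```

y_svg = 119.033 − y_m.

[1] S267→`#000000` (engrave); open run; points: 101.608,67.225 100.283,92.713 106.947,32.758 50.907,72.990 50.136,29.711 105.377,33.182

[2] S764→`#008000` (cut); open run; points: 52.066,14.811 38.900,18.836 30.402,29.022 26.573,45.369 27.412,67.876

[3] S764→`#008000` (cut); closed run; points: 121.369,29.307 118.348,22.014 111.055,18.993 103.762,22.014 100.741,29.307 103.762,36.600 111.055,39.621 118.348,36.600

<svg xmlns="http://www.w3.org/2000/svg" width="133.779mm" height="119.033mm" viewBox="0 0 133.779 119.033">
  <polyline points="101.608,67.225 100.283,92.713 106.947,32.758 50.907,72.990 50.136,29.711 105.377,33.182" fill="none" stroke="#000000"/>
  <polyline points="52.066,14.811 38.900,18.836 30.402,29.022 26.573,45.369 27.412,67.876" fill="none" stroke="#008000"/>
  <polygon points="121.369,29.307 118.348,22.014 111.055,18.993 103.762,22.014 100.741,29.307 103.762,36.600 111.055,39.621 118.348,36.600" fill="none" stroke="#008000"/>
</svg>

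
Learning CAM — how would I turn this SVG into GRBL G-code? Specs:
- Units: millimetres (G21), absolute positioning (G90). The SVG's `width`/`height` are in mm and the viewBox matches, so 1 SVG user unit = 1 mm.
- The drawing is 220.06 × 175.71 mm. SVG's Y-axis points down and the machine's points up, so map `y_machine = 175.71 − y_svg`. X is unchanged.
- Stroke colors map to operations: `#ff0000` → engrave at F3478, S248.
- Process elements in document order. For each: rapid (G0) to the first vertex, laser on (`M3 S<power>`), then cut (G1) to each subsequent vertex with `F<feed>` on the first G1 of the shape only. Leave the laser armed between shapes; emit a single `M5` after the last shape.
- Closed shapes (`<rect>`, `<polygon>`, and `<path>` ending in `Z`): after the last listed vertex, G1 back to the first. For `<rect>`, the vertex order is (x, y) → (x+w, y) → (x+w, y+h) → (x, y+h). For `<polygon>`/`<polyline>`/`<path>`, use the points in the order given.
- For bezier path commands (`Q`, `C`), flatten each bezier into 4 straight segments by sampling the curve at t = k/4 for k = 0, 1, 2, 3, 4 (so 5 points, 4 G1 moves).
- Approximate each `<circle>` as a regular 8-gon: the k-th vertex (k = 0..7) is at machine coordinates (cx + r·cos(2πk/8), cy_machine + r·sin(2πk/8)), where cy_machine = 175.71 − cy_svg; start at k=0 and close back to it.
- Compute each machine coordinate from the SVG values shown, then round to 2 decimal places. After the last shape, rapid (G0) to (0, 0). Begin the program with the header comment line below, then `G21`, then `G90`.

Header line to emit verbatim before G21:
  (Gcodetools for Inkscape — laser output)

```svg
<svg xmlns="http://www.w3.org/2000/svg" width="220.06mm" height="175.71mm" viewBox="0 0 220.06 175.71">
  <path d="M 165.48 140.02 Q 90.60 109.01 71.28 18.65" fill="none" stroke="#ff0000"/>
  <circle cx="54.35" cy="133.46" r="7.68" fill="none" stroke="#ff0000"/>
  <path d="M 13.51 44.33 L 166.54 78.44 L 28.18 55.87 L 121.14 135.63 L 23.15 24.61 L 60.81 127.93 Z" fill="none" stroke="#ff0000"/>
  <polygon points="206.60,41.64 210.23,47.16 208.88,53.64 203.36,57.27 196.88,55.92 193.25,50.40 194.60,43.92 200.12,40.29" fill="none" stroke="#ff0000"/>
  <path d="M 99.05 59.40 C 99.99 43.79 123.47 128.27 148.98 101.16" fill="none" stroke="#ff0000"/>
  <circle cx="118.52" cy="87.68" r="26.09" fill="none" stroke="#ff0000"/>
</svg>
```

(Gcodetools for Inkscape — laser output)
G21
G90
G0 X165.48 Y35.69
M3 S248
G1 X131.51 Y54.90 F3478
G1 X104.49 Y81.54
G1 X84.41 Y115.59
G1 X71.28 Y157.06
G0 X62.03 Y42.25
M3 S248
G1 X59.78 Y47.68 F3478
G1 X54.35 Y49.93
G1 X48.92 Y47.68
G1 X46.67 Y42.25
G1 X48.92 Y36.82
G1 X54.35 Y34.57
G1 X59.78 Y36.82
G1 X62.03 Y42.25
G0 X13.51 Y131.38
M3 S248
G1 X166.54 Y97.27 F3478
G1 X28.18 Y119.84
G1 X121.14 Y40.08
G1 X23.15 Y151.10
G1 X60.81 Y47.78
G1 X13.51 Y131.38
G0 X206.60 Y134.07
M3 S248
G1 X210.23 Y128.55 F3478
G1 X208.88 Y122.07
G1 X203.36 Y118.44
G1 X196.88 Y119.79
G1 X193.25 Y125.31
G1 X194.60 Y131.79
G1 X200.12 Y135.42
G1 X206.60 Y134.07
G0 X99.05 Y116.31
M3 S248
G1 X103.66 Y112.56 F3478
G1 X114.80 Y91.12
G1 X130.55 Y71.83
G1 X148.98 Y74.55
G0 X144.61 Y88.03
M3 S248
G1 X136.97 Y106.48 F3478
G1 X118.52 Y114.12
G1 X100.07 Y106.48
G1 X92.43 Y88.03
G1 X100.07 Y69.58
G1 X118.52 Y61.94
G1 X136.97 Y69.58
G1 X144.61 Y88.03
M5
G0 X0.00 Y0.00

Since the viewBox matches the mm dimensions, user units are millimetres directly. The only transform is the Y-flip y_m = 175.71 − y_svg.

Shape 1 is a quadratic bezier drawn with `<path>`. Its stroke #ff0000 means engrave at S248, F3478. After flipping Y the toolpath is (165.48,35.69) → (131.51,54.90) → (104.49,81.54) → (84.41,115.59) → (71.28,157.06).

Shape 2 is a circle drawn with `<circle>`. Its stroke #ff0000 means engrave at S248, F3478. After flipping Y the toolpath is (62.03,42.25) → (59.78,47.68) → (54.35,49.93) → (48.92,47.68) → (46.67,42.25) → (48.92,36.82) → (54.35,34.57) → (59.78,36.82) → (62.03,42.25), returning to the start.

Shape 3 is a closed polygon drawn with `<path>`. Its stroke #ff0000 means engrave at S248, F3478. After flipping Y the toolpath is (13.51,131.38) → (166.54,97.27) → (28.18,119.84) → (121.14,40.08) → (23.15,151.10) → (60.81,47.78) → (13.51,131.38), returning to the start.

Shape 4 is a regular polygon drawn with `<polygon>`. Its stroke #ff0000 means engrave at S248, F3478. After flipping Y the toolpath is (206.60,134.07) → (210.23,128.55) → (208.88,122.07) → (203.36,118.44) → (196.88,119.79) → (193.25,125.31) → (194.60,131.79) → (200.12,135.42) → (206.60,134.07), returning to the start.

Shape 5 is a cubic bezier drawn with `<path>`. Its stroke #ff0000 means engrave at S248, F3478. After flipping Y the toolpath is (99.05,116.31) → (103.66,112.56) → (114.80,91.12) → (130.55,71.83) → (148.98,74.55).

Shape 6 is a circle drawn with `<circle>`. Its stroke #ff0000 means engrave at S248, F3478. After flipping Y the toolpath is (144.61,88.03) → (136.97,106.48) → (118.52,114.12) → (100.07,106.48) → (92.43,88.03) → (100.07,69.58) → (118.52,61.94) → (136.97,69.58) → (144.61,88.03), returning to the start.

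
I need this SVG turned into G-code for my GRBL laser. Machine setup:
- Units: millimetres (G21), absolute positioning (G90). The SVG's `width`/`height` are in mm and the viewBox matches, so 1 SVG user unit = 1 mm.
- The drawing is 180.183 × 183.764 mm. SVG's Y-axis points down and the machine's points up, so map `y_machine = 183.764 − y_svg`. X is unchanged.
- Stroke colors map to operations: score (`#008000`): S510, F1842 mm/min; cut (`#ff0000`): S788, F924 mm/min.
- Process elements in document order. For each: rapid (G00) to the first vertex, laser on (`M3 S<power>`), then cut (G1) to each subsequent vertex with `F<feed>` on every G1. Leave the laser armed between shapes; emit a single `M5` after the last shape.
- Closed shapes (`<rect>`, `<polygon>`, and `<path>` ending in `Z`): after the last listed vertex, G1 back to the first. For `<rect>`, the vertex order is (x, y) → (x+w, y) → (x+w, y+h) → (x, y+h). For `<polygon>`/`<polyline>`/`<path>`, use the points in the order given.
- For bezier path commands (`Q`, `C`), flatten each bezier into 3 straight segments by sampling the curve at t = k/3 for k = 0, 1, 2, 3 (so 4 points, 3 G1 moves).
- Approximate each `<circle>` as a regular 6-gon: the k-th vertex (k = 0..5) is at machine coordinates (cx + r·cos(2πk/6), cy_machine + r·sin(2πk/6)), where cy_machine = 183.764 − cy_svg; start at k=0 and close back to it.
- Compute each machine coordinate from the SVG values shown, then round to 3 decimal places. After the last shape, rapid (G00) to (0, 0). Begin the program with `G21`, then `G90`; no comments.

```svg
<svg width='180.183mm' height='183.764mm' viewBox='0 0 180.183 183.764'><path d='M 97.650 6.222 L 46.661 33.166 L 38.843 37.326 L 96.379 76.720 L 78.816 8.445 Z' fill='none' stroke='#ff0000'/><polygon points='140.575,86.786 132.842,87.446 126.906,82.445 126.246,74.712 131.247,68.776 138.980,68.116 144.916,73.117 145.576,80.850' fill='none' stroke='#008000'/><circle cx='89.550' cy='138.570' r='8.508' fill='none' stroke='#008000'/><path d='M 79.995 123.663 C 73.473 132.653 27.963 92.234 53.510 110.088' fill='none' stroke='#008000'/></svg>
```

G21
G90
G00 X97.650 Y177.542
M3 S788
G1 X46.661 Y150.598 F924
G1 X38.843 Y146.438 F924
G1 X96.379 Y107.044 F924
G1 X78.816 Y175.319 F924
G1 X97.650 Y177.542 F924
G00 X140.575 Y96.978
M3 S510
G1 X132.842 Y96.318 F1842
G1 X126.906 Y101.319 F1842
G1 X126.246 Y109.052 F1842
G1 X131.247 Y114.988 F1842
G1 X138.980 Y115.648 F1842
G1 X144.916 Y110.647 F1842
G1 X145.576 Y102.914 F1842
G1 X140.575 Y96.978 F1842
G00 X98.058 Y45.194
M3 S510
G1 X93.804 Y52.562 F1842
G1 X85.296 Y52.562 F1842
G1 X81.042 Y45.194 F1842
G1 X85.296 Y37.826 F1842
G1 X93.804 Y37.826 F1842
G1 X98.058 Y45.194 F1842
G00 X79.995 Y60.101
M3 S510
G1 X64.553 Y63.592 F1842
G1 X47.573 Y76.094 F1842
G1 X53.510 Y73.676 F1842
M5
G00 X0.000 Y0.000

Since the viewBox matches the mm dimensions, user units are millimetres directly. The only transform is the Y-flip y_m = 183.764 − y_svg.

Shape 1 is a closed polygon drawn with `<path>`. Its stroke #ff0000 means cut at S788, F924. After flipping Y the toolpath is (97.650,177.542) → (46.661,150.598) → (38.843,146.438) → (96.379,107.044) → (78.816,175.319) → (97.650,177.542), returning to the start.

Shape 2 is a regular polygon drawn with `<polygon>`. Its stroke #008000 means score at S510, F1842. After flipping Y the toolpath is (140.575,96.978) → (132.842,96.318) → (126.906,101.319) → (126.246,109.052) → (131.247,114.988) → (138.980,115.648) → (144.916,110.647) → (145.576,102.914) → (140.575,96.978), returning to the start.

Shape 3 is a circle drawn with `<circle>`. Its stroke #008000 means score at S510, F1842. After flipping Y the toolpath is (98.058,45.194) → (93.804,52.562) → (85.296,52.562) → (81.042,45.194) → (85.296,37.826) → (93.804,37.826) → (98.058,45.194), returning to the start.

Shape 4 is a cubic bezier drawn with `<path>`. Its stroke #008000 means score at S510, F1842. After flipping Y the toolpath is (79.995,60.101) → (64.553,63.592) → (47.573,76.094) → (53.510,73.676).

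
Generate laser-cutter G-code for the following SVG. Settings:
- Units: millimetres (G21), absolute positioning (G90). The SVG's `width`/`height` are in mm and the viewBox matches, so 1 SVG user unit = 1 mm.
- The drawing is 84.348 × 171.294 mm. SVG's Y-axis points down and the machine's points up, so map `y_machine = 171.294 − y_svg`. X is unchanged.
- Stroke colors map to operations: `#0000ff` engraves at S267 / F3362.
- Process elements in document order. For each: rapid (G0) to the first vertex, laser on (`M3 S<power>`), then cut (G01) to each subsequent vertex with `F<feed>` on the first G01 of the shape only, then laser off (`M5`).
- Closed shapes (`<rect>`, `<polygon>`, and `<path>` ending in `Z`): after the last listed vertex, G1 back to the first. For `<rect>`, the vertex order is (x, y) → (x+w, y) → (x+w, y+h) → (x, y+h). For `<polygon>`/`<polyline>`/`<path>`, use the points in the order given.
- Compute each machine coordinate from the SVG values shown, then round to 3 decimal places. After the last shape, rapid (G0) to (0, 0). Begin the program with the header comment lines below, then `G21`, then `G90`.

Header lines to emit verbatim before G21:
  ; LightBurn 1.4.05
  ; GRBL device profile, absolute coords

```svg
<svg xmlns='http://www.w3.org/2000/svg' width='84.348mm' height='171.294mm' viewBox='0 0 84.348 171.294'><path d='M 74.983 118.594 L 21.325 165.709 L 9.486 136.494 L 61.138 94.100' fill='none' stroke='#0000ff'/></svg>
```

; LightBurn 1.4.05
; GRBL device profile, absolute coords
G21
G90
G0 X74.983 Y52.700
M3 S267
G01 X21.325 Y5.585 F3362
G01 X9.486 Y34.800
G01 X61.138 Y77.194
M5
G0 X0.000 Y0.000

1 u = 1 mm; y_m = 171.294 − y.

[1] `<path>` open polyline, #0000ff→engrave S267 F3362: (74.983,52.700) → (21.325,5.585) → (9.486,34.800) → (61.138,77.194)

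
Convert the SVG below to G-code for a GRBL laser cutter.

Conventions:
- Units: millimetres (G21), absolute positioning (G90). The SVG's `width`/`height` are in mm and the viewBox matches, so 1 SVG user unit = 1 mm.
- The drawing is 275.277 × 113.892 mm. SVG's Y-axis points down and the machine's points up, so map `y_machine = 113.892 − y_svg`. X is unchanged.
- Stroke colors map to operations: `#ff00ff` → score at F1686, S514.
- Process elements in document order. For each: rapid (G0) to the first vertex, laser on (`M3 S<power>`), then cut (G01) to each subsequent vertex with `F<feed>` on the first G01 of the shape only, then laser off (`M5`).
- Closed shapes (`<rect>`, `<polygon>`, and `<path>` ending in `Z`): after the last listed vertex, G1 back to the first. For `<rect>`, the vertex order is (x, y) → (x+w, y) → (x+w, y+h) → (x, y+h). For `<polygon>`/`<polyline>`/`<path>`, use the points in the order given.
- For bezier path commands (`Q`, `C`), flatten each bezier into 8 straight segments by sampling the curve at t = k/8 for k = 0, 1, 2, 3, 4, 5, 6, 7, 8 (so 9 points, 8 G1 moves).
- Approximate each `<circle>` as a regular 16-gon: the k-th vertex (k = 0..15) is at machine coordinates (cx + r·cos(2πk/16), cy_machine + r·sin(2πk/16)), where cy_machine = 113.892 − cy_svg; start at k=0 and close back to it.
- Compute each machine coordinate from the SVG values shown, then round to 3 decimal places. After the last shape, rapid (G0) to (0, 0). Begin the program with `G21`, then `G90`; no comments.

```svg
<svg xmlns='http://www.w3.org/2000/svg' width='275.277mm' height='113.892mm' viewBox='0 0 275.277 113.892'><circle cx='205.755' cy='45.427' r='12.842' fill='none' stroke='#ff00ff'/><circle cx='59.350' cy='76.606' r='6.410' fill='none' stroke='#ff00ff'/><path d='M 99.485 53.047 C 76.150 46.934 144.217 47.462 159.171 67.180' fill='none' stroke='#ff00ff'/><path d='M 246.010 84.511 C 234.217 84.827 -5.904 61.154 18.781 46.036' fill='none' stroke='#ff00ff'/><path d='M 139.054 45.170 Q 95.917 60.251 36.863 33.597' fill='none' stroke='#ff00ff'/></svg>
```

viewBox `0 0 275.277 113.892` with mm width/height → 1 unit = 1 mm. Flip: y_m = 113.892 − y_svg.

**Shape 1** — `<circle>` circle, stroke `#ff00ff` → score (S514, F1686). Machine vertices: (218.597,68.465) → (217.619,73.379) → (214.836,77.546) → (210.669,80.329) → (205.755,81.307) → (200.841,80.329) → (196.674,77.546) → (193.891,73.379) → (192.913,68.465) → (193.891,63.551) → (196.674,59.384) → (200.841,56.601) → (205.755,55.623) → (210.669,56.601) → (214.836,59.384) → (217.619,63.551) → (218.597,68.465). Closed: final G1 returns to the first vertex.

**Shape 2** — `<circle>` circle, stroke `#ff00ff` → score (S514, F1686). Machine vertices: (65.760,37.286) → (65.272,39.739) → (63.883,41.819) → (61.803,43.208) → (59.350,43.696) → (56.897,43.208) → (54.817,41.819) → (53.428,39.739) → (52.940,37.286) → (53.428,34.833) → (54.817,32.753) → (56.897,31.364) → (59.350,30.876) → (61.803,31.364) → (63.883,32.753) → (65.272,34.833) → (65.760,37.286). Closed: final G1 returns to the first vertex.

**Shape 3** — `<path>` cubic bezier, stroke `#ff00ff` → score (S514, F1686). Control points (SVG): P0=(99.485,53.047), P1=(76.150,46.934), P2=(144.217,47.462), P3=(159.171,67.180); sampled at t=k/8. Machine vertices: (99.485,60.845) → (94.737,62.802) → (96.864,63.988) → (104.172,64.259) → (114.970,63.465) → (127.562,61.461) → (140.255,58.098) → (151.356,53.231) → (159.171,46.712). Open path.

**Shape 4** — `<path>` cubic bezier, stroke `#ff00ff` → score (S514, F1686). Control points (SVG): P0=(246.010,84.511), P1=(234.217,84.827), P2=(-5.904,61.154), P3=(18.781,46.036); sampled at t=k/8. Machine vertices: (246.010,29.381) → (231.848,30.323) → (202.059,33.133) → (162.422,37.430) → (118.716,42.831) → (76.720,48.955) → (42.213,55.422) → (20.974,61.849) → (18.781,67.856). Open path.

**Shape 5** — `<path>` quadratic bezier, stroke `#ff00ff` → score (S514, F1686). Control points (SVG): P0=(139.054,45.170), P1=(95.917,60.251), P2=(36.863,33.597); sampled at t=k/8. Machine vertices: (139.054,68.722) → (128.021,65.604) → (116.491,63.790) → (104.463,63.280) → (91.938,64.075) → (78.915,66.173) → (65.395,69.576) → (51.378,74.284) → (36.863,80.295). Open path.

G21
G90
G0 X218.597 Y68.465
M3 S514
G01 X217.619 Y73.379 F1686
G01 X214.836 Y77.546
G01 X210.669 Y80.329
G01 X205.755 Y81.307
G01 X200.841 Y80.329
G01 X196.674 Y77.546
G01 X193.891 Y73.379
G01 X192.913 Y68.465
G01 X193.891 Y63.551
G01 X196.674 Y59.384
G01 X200.841 Y56.601
G01 X205.755 Y55.623
G01 X210.669 Y56.601
G01 X214.836 Y59.384
G01 X217.619 Y63.551
G01 X218.597 Y68.465
M5
G0 X65.760 Y37.286
M3 S514
G01 X65.272 Y39.739 F1686
G01 X63.883 Y41.819
G01 X61.803 Y43.208
G01 X59.350 Y43.696
G01 X56.897 Y43.208
G01 X54.817 Y41.819
G01 X53.428 Y39.739
G01 X52.940 Y37.286
G01 X53.428 Y34.833
G01 X54.817 Y32.753
G01 X56.897 Y31.364
G01 X59.350 Y30.876
G01 X61.803 Y31.364
G01 X63.883 Y32.753
G01 X65.272 Y34.833
G01 X65.760 Y37.286
M5
G0 X99.485 Y60.845
M3 S514
G01 X94.737 Y62.802 F1686
G01 X96.864 Y63.988
G01 X104.172 Y64.259
G01 X114.970 Y63.465
G01 X127.562 Y61.461
G01 X140.255 Y58.098
G01 X151.356 Y53.231
G01 X159.171 Y46.712
M5
G0 X246.010 Y29.381
M3 S514
G01 X231.848 Y30.323 F1686
G01 X202.059 Y33.133
G01 X162.422 Y37.430
G01 X118.716 Y42.831
G01 X76.720 Y48.955
G01 X42.213 Y55.422
G01 X20.974 Y61.849
G01 X18.781 Y67.856
M5
G0 X139.054 Y68.722
M3 S514
G01 X128.021 Y65.604 F1686
G01 X116.491 Y63.790
G01 X104.463 Y63.280
G01 X91.938 Y64.075
G01 X78.915 Y66.173
G01 X65.395 Y69.576
G01 X51.378 Y74.284
G01 X36.863 Y80.295
M5
G0 X0.000 Y0.000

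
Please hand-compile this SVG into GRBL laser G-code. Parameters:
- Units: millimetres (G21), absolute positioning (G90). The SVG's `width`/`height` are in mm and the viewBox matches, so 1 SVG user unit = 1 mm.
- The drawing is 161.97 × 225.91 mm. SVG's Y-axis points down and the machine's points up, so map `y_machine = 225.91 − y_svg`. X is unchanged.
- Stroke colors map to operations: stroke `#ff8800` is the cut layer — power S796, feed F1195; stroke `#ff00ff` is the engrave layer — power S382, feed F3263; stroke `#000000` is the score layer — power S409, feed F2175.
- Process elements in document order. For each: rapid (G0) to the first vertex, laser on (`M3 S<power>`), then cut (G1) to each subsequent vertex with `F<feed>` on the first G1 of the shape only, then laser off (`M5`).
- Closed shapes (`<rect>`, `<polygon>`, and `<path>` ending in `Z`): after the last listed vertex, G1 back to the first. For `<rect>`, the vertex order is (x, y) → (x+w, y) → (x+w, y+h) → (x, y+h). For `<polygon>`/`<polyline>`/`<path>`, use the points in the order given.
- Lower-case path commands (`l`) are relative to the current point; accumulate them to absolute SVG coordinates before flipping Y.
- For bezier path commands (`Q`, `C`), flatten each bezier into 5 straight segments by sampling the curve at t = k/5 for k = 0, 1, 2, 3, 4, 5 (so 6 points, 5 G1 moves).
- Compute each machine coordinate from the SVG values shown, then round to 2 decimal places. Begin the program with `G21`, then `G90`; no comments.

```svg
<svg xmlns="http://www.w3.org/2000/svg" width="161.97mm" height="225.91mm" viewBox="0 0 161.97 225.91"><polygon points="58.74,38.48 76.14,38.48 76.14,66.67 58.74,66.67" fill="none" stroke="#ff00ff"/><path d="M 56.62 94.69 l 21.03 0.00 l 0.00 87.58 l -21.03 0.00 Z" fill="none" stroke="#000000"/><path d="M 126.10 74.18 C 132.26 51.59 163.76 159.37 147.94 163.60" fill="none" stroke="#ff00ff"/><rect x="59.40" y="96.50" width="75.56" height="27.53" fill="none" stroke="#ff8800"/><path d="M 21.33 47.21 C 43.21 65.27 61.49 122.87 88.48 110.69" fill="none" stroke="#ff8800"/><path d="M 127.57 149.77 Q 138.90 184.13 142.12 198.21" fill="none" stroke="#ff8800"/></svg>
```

G21
G90
G0 X58.74 Y187.43
M3 S382
G1 X76.14 Y187.43 F3263
G1 X76.14 Y159.24
G1 X58.74 Y159.24
G1 X58.74 Y187.43
M5
G0 X56.62 Y131.22
M3 S409
G1 X77.65 Y131.22 F2175
G1 X77.65 Y43.64
G1 X56.62 Y43.64
G1 X56.62 Y131.22
M5
G0 X126.10 Y151.73
M3 S382
G1 X132.26 Y151.51 F3263
G1 X141.00 Y131.23
G1 X148.86 Y102.12
G1 X152.33 Y75.40
G1 X147.94 Y62.31
M5
G0 X59.40 Y129.41
M3 S796
G1 X134.96 Y129.41 F1195
G1 X134.96 Y101.88
G1 X59.40 Y101.88
G1 X59.40 Y129.41
M5
G0 X21.33 Y178.70
M3 S796
G1 X34.12 Y163.99 F1195
G1 X46.65 Y145.05
G1 X59.48 Y127.10
G1 X73.23 Y115.41
G1 X88.48 Y115.22
M5
G0 X127.57 Y76.14
M3 S796
G1 X131.78 Y63.21 F1195
G1 X135.34 Y51.90
G1 X138.25 Y42.21
G1 X140.51 Y34.14
G1 X142.12 Y27.70
M5

Since the viewBox matches the mm dimensions, user units are millimetres directly. The only transform is the Y-flip y_m = 225.91 − y_svg.

Shape 1 is a rectangle drawn with `<polygon>`. Its stroke #ff00ff means engrave at S382, F3263. After flipping Y the toolpath is (58.74,187.43) → (76.14,187.43) → (76.14,159.24) → (58.74,159.24) → (58.74,187.43), returning to the start.

Shape 2 is a rectangle drawn with `<path>`. Its stroke #000000 means score at S409, F2175. After flipping Y the toolpath is (56.62,131.22) → (77.65,131.22) → (77.65,43.64) → (56.62,43.64) → (56.62,131.22), returning to the start.

Shape 3 is a cubic bezier drawn with `<path>`. Its stroke #ff00ff means engrave at S382, F3263. After flipping Y the toolpath is (126.10,151.73) → (132.26,151.51) → (141.00,131.23) → (148.86,102.12) → (152.33,75.40) → (147.94,62.31).

Shape 4 is a rectangle drawn with `<rect>`. Its stroke #ff8800 means cut at S796, F1195. After flipping Y the toolpath is (59.40,129.41) → (134.96,129.41) → (134.96,101.88) → (59.40,101.88) → (59.40,129.41), returning to the start.

Shape 5 is a cubic bezier drawn with `<path>`. Its stroke #ff8800 means cut at S796, F1195. After flipping Y the toolpath is (21.33,178.70) → (34.12,163.99) → (46.65,145.05) → (59.48,127.10) → (73.23,115.41) → (88.48,115.22).

Shape 6 is a quadratic bezier drawn with `<path>`. Its stroke #ff8800 means cut at S796, F1195. After flipping Y the toolpath is (127.57,76.14) → (131.78,63.21) → (135.34,51.90) → (138.25,42.21) → (140.51,34.14) → (142.12,27.70).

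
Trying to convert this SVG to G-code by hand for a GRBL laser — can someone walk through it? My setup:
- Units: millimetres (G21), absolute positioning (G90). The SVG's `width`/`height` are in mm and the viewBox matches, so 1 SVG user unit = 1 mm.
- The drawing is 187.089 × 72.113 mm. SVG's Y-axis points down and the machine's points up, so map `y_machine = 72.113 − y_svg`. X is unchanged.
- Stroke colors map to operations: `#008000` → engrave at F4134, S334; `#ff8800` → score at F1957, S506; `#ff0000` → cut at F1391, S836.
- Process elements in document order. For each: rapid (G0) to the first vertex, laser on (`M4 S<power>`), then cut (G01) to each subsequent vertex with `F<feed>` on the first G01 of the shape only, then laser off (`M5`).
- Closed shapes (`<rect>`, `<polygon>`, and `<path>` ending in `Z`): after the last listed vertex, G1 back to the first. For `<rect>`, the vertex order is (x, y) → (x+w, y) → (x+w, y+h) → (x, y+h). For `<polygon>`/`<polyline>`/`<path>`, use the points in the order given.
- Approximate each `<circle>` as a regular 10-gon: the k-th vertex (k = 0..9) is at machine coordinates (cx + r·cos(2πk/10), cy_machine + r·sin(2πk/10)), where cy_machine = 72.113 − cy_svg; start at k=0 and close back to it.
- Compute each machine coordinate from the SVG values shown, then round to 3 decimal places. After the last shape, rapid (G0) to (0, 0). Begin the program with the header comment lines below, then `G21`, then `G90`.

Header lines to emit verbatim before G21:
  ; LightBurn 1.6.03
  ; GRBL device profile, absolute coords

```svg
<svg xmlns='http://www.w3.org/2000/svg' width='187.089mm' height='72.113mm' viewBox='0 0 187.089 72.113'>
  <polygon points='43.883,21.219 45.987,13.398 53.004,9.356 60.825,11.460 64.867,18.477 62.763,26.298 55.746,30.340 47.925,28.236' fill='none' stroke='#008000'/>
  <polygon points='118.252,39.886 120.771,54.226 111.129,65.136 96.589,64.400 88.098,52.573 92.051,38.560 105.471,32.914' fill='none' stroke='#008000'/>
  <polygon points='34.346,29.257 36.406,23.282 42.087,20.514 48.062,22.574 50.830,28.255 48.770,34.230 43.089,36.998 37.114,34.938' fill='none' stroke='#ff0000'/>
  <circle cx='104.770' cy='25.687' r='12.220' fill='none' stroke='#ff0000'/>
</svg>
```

viewBox `0 0 187.089 72.113` with mm width/height → 1 unit = 1 mm. Flip: y_m = 72.113 − y_svg.

**Shape 1** — `<polygon>` regular polygon, stroke `#008000` → engrave (S334, F4134). Machine vertices: (43.883,50.894) → (45.987,58.715) → (53.004,62.757) → (60.825,60.653) → (64.867,53.636) → (62.763,45.815) → (55.746,41.773) → (47.925,43.877) → (43.883,50.894). Closed: final G1 returns to the first vertex.

**Shape 2** — `<polygon>` regular polygon, stroke `#008000` → engrave (S334, F4134). Machine vertices: (118.252,32.227) → (120.771,17.887) → (111.129,6.977) → (96.589,7.713) → (88.098,19.540) → (92.051,33.553) → (105.471,39.199) → (118.252,32.227). Closed: final G1 returns to the first vertex.

**Shape 3** — `<polygon>` regular polygon, stroke `#ff0000` → cut (S836, F1391). Machine vertices: (34.346,42.856) → (36.406,48.831) → (42.087,51.599) → (48.062,49.539) → (50.830,43.858) → (48.770,37.883) → (43.089,35.115) → (37.114,37.175) → (34.346,42.856). Closed: final G1 returns to the first vertex.

**Shape 4** — `<circle>` circle, stroke `#ff0000` → cut (S836, F1391). Machine vertices: (116.990,46.426) → (114.656,53.609) → (108.546,58.048) → (100.994,58.048) → (94.884,53.609) → (92.550,46.426) → (94.884,39.243) → (100.994,34.804) → (108.546,34.804) → (114.656,39.243) → (116.990,46.426). Closed: final G1 returns to the first vertex.

; LightBurn 1.6.03
; GRBL device profile, absolute coords
G21
G90
G0 X43.883 Y50.894
M4 S334
G01 X45.987 Y58.715 F4134
G01 X53.004 Y62.757
G01 X60.825 Y60.653
G01 X64.867 Y53.636
G01 X62.763 Y45.815
G01 X55.746 Y41.773
G01 X47.925 Y43.877
G01 X43.883 Y50.894
M5
G0 X118.252 Y32.227
M4 S334
G01 X120.771 Y17.887 F4134
G01 X111.129 Y6.977
G01 X96.589 Y7.713
G01 X88.098 Y19.540
G01 X92.051 Y33.553
G01 X105.471 Y39.199
G01 X118.252 Y32.227
M5
G0 X34.346 Y42.856
M4 S836
G01 X36.406 Y48.831 F1391
G01 X42.087 Y51.599
G01 X48.062 Y49.539
G01 X50.830 Y43.858
G01 X48.770 Y37.883
G01 X43.089 Y35.115
G01 X37.114 Y37.175
G01 X34.346 Y42.856
M5
G0 X116.990 Y46.426
M4 S836
G01 X114.656 Y53.609 F1391
G01 X108.546 Y58.048
G01 X100.994 Y58.048
G01 X94.884 Y53.609
G01 X92.550 Y46.426
G01 X94.884 Y39.243
G01 X100.994 Y34.804
G01 X108.546 Y34.804
G01 X114.656 Y39.243
G01 X116.990 Y46.426
M5
G0 X0.000 Y0.000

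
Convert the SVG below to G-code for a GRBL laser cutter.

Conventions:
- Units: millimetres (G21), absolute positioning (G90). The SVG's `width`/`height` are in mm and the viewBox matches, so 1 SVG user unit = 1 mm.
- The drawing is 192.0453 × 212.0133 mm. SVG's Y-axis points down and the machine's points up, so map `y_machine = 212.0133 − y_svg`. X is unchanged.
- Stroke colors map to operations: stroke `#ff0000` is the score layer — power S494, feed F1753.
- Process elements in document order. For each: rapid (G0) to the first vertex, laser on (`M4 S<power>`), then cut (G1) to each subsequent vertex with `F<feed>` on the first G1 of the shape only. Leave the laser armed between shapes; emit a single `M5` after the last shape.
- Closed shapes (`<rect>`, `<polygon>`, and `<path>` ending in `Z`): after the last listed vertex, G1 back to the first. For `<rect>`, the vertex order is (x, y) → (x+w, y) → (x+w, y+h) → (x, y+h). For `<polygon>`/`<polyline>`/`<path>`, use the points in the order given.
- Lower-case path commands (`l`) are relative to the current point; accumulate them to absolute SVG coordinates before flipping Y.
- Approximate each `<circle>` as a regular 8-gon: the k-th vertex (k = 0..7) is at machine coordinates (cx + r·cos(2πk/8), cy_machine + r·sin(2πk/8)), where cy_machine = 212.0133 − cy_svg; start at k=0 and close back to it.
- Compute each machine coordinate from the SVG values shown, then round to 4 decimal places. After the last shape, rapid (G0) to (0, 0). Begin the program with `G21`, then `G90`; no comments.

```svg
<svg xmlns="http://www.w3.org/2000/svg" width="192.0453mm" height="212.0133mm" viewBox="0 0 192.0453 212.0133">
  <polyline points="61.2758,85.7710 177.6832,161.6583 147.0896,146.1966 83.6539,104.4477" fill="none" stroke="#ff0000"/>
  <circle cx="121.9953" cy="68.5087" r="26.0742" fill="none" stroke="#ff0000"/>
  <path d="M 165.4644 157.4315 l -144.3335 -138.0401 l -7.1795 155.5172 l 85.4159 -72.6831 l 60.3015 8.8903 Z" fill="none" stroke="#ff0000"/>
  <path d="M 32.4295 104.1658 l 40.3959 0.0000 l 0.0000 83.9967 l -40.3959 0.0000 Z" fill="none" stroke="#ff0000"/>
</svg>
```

G21
G90
G0 X61.2758 Y126.2423
M4 S494
G1 X177.6832 Y50.3550 F1753
G1 X147.0896 Y65.8167
G1 X83.6539 Y107.5656
G0 X148.0695 Y143.5046
M4 S494
G1 X140.4325 Y161.9418 F1753
G1 X121.9953 Y169.5788
G1 X103.5581 Y161.9418
G1 X95.9211 Y143.5046
G1 X103.5581 Y125.0674
G1 X121.9953 Y117.4304
G1 X140.4325 Y125.0674
G1 X148.0695 Y143.5046
G0 X165.4644 Y54.5818
M4 S494
G1 X21.1309 Y192.6219 F1753
G1 X13.9514 Y37.1047
G1 X99.3673 Y109.7878
G1 X159.6688 Y100.8975
G1 X165.4644 Y54.5818
G0 X32.4295 Y107.8475
M4 S494
G1 X72.8254 Y107.8475 F1753
G1 X72.8254 Y23.8508
G1 X32.4295 Y23.8508
G1 X32.4295 Y107.8475
M5
G0 X0.0000 Y0.0000

viewBox `0 0 192.0453 212.0133` with mm width/height → 1 unit = 1 mm. Flip: y_m = 212.0133 − y_svg.

**Shape 1** — `<polyline>` open polyline, stroke `#ff0000` → score (S494, F1753). Machine vertices: (61.2758,126.2423) → (177.6832,50.3550) → (147.0896,65.8167) → (83.6539,107.5656). Open path.

**Shape 2** — `<circle>` circle, stroke `#ff0000` → score (S494, F1753). Machine vertices: (148.0695,143.5046) → (140.4325,161.9418) → (121.9953,169.5788) → (103.5581,161.9418) → (95.9211,143.5046) → (103.5581,125.0674) → (121.9953,117.4304) → (140.4325,125.0674) → (148.0695,143.5046). Closed: final G1 returns to the first vertex.

**Shape 3** — `<path>` closed polygon, stroke `#ff0000` → score (S494, F1753). Machine vertices: (165.4644,54.5818) → (21.1309,192.6219) → (13.9514,37.1047) → (99.3673,109.7878) → (159.6688,100.8975) → (165.4644,54.5818). Closed: final G1 returns to the first vertex.

**Shape 4** — `<path>` rectangle, stroke `#ff0000` → score (S494, F1753). Machine vertices: (32.4295,107.8475) → (72.8254,107.8475) → (72.8254,23.8508) → (32.4295,23.8508) → (32.4295,107.8475). Closed: final G1 returns to the first vertex.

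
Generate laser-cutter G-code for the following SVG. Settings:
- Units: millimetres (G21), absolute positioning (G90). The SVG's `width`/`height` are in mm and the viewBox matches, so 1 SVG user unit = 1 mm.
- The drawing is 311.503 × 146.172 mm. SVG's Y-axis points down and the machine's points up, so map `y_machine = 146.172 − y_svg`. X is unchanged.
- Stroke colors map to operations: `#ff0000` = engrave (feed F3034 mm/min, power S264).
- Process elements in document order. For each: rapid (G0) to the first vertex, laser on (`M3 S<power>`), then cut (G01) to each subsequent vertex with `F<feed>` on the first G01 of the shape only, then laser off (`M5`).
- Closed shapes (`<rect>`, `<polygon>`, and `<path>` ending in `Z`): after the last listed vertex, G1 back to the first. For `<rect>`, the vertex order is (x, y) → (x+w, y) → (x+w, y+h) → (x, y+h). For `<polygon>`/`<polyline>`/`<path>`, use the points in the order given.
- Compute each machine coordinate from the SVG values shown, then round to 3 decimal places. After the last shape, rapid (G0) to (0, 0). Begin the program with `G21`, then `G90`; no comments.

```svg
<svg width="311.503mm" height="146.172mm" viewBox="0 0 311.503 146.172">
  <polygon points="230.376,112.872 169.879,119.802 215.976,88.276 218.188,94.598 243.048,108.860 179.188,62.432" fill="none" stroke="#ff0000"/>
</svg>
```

G21
G90
G0 X230.376 Y33.300
M3 S264
G01 X169.879 Y26.370 F3034
G01 X215.976 Y57.896
G01 X218.188 Y51.574
G01 X243.048 Y37.312
G01 X179.188 Y83.740
G01 X230.376 Y33.300
M5
G0 X0.000 Y0.000

1 u = 1 mm; y_m = 146.172 − y.

[1] `<polygon>` closed polygon, #ff0000→engrave S264 F3034: (230.376,33.300) → (169.879,26.370) → (215.976,57.896) → (218.188,51.574) → (243.048,37.312) → (179.188,83.740) → (230.376,33.300) (closed)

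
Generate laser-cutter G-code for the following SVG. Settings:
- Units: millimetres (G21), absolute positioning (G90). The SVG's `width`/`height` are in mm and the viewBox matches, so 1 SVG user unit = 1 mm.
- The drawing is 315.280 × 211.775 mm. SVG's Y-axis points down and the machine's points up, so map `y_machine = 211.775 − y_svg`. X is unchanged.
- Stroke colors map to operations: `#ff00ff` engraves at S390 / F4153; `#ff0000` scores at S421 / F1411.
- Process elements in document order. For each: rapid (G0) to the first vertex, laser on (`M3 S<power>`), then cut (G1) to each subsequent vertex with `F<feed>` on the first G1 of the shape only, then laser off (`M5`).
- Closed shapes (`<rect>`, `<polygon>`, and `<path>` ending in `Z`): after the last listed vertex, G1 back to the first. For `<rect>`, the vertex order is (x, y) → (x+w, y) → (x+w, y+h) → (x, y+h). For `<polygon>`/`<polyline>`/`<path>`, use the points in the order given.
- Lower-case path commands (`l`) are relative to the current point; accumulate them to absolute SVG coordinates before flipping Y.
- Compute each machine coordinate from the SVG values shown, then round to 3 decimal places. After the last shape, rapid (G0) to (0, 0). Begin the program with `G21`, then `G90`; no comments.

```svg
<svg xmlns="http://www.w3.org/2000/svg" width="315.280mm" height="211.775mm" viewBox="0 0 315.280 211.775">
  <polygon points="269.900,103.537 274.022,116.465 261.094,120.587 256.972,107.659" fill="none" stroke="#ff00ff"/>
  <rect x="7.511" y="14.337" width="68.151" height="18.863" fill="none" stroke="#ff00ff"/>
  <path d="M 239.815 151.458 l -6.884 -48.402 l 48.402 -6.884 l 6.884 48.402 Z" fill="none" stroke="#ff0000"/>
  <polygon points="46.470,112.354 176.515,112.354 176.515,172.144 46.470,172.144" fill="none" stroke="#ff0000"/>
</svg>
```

Since the viewBox matches the mm dimensions, user units are millimetres directly. The only transform is the Y-flip y_m = 211.775 − y_svg.

Shape 1 is a regular polygon drawn with `<polygon>`. Its stroke #ff00ff means engrave at S390, F4153. After flipping Y the toolpath is (269.900,108.238) → (274.022,95.310) → (261.094,91.188) → (256.972,104.116) → (269.900,108.238), returning to the start.

Shape 2 is a rectangle drawn with `<rect>`. Its stroke #ff00ff means engrave at S390, F4153. After flipping Y the toolpath is (7.511,197.438) → (75.662,197.438) → (75.662,178.575) → (7.511,178.575) → (7.511,197.438), returning to the start.

Shape 3 is a regular polygon drawn with `<path>`. Its stroke #ff0000 means score at S421, F1411. After flipping Y the toolpath is (239.815,60.317) → (232.931,108.719) → (281.333,115.603) → (288.217,67.201) → (239.815,60.317), returning to the start.

Shape 4 is a rectangle drawn with `<polygon>`. Its stroke #ff0000 means score at S421, F1411. After flipping Y the toolpath is (46.470,99.421) → (176.515,99.421) → (176.515,39.631) → (46.470,39.631) → (46.470,99.421), returning to the start.

G21
G90
G0 X269.900 Y108.238
M3 S390
G1 X274.022 Y95.310 F4153
G1 X261.094 Y91.188
G1 X256.972 Y104.116
G1 X269.900 Y108.238
M5
G0 X7.511 Y197.438
M3 S390
G1 X75.662 Y197.438 F4153
G1 X75.662 Y178.575
G1 X7.511 Y178.575
G1 X7.511 Y197.438
M5
G0 X239.815 Y60.317
M3 S421
G1 X232.931 Y108.719 F1411
G1 X281.333 Y115.603
G1 X288.217 Y67.201
G1 X239.815 Y60.317
M5
G0 X46.470 Y99.421
M3 S421
G1 X176.515 Y99.421 F1411
G1 X176.515 Y39.631
G1 X46.470 Y39.631
G1 X46.470 Y99.421
M5
G0 X0.000 Y0.000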